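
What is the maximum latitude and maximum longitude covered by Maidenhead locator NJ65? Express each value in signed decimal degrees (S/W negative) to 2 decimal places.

6.00, 94.00

Field N=13, J=9: +13·20° lon, +9·10° lat → SW at lon 80°, lat 0°.
Square 6, 5: +6·2° lon, +5·1° lat → SW at lon 92°, lat 5°.
Cell spans 2° lon × 1° lat. NE corner is SW corner plus one full cell.
latitude 6.00, longitude 94.00.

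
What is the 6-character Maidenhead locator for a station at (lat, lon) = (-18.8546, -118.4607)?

DH01sd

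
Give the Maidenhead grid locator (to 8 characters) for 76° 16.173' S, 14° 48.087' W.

Offset from 180°W / 90°S: lon 165.19855°, lat 13.73045°.
Field (20°×10°, letters A–R): lon ⌊165.19855/20⌋ = 8 → I; lat ⌊13.73045/10⌋ = 1 → B.
Square (2°×1°, digits 0–9): lon ⌊5.19855/2⌋ = 2; lat ⌊3.73045/1⌋ = 3.
Subsquare (5′×2.5′, letters a–x): lon ⌊1.19855/0.0833333⌋ = 14 → o; lat ⌊0.73045/0.0416667⌋ = 17 → r.
Extended square (30″×15″, digits 0–9): lon ⌊0.03188/0.00833333⌋ = 3; lat ⌊0.02212/0.00416667⌋ = 5.

IB23or35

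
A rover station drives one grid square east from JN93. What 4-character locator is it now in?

KN03

Longitude square 9; +1 → 10, wraps to 0, carry into field.
Longitude field J = 9; +1 → 10 = K.
The latitude characters are unchanged.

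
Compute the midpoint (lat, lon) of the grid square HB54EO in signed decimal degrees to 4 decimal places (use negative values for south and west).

-75.3958, -29.6250

Field H=7, B=1: +7·20° lon, +1·10° lat → SW at lon -40°, lat -80°.
Square 5, 4: +5·2° lon, +4·1° lat → SW at lon -30°, lat -76°.
Subsquare e=4, o=14: +4·0.0833333° lon, +14·0.0416667° lat → SW at lon -29.6667°, lat -75.4167°.
Cell spans 0.0833333° lon × 0.0416667° lat. Centre is SW corner plus half of each.
latitude -75.3958, longitude -29.6250.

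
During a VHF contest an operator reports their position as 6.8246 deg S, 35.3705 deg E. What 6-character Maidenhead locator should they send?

KI73qe

Offset from 180°W / 90°S: lon 215.3705°, lat 83.1754°.
Field (20°×10°, letters A–R): lon ⌊215.3705/20⌋ = 10 → K; lat ⌊83.1754/10⌋ = 8 → I.
Square (2°×1°, digits 0–9): lon ⌊15.3705/2⌋ = 7; lat ⌊3.1754/1⌋ = 3.
Subsquare (5′×2.5′, letters a–x): lon ⌊1.3705/0.0833333⌋ = 16 → q; lat ⌊0.1754/0.0416667⌋ = 4 → e.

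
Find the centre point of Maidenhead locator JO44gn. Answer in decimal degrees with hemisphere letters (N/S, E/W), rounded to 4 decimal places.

Field J=9, O=14: +9·20° lon, +14·10° lat → SW at lon 0°, lat 50°.
Square 4, 4: +4·2° lon, +4·1° lat → SW at lon 8°, lat 54°.
Subsquare g=6, n=13: +6·0.0833333° lon, +13·0.0416667° lat → SW at lon 8.5°, lat 54.5417°.
Cell spans 0.0833333° lon × 0.0416667° lat. Centre is SW corner plus half of each.
latitude 54.5625° N, longitude 8.5417° E.

54.5625° N, 8.5417° E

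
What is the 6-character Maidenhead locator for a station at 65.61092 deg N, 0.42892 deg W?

IP95so

Offset from 180°W / 90°S: lon 179.5711°, lat 155.6109°.
Field: 179.5711/20 → 8 → I, 155.6109/10 → 15 → P; chars IP.
Square: 19.5711/2 → 9, 5.6109/1 → 5; chars 95.
Subsquare: 1.5711/0.0833333 → 18 → s, 0.6109/0.0416667 → 14 → o; chars so.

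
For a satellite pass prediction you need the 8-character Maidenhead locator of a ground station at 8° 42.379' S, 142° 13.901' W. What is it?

BI81vh20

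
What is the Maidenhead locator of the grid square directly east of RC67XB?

Longitude subsquare x = 23; +1 → 24, wraps to 0 = a, carry into square.
Longitude square 6; +1 → 7.
The latitude characters are unchanged.

RC77ab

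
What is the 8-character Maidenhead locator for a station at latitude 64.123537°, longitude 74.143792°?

MP74bc79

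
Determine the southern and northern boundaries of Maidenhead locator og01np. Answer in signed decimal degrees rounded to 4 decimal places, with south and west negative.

-28.3750, -28.3333

Field O=14, G=6: +14·20° lon, +6·10° lat → SW at lon 100°, lat -30°.
Square 0, 1: +0·2° lon, +1·1° lat → SW at lon 100°, lat -29°.
Subsquare n=13, p=15: +13·0.0833333° lon, +15·0.0416667° lat → SW at lon 101.083°, lat -28.375°.
Cell spans 0.0833333° lon × 0.0416667° lat.
south -28.3750, north -28.3333.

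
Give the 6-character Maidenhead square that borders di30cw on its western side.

Longitude subsquare c = 2; −1 → 1 = b.
The latitude characters are unchanged.

DI30bw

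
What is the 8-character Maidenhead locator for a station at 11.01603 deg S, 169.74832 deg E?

RH48ux96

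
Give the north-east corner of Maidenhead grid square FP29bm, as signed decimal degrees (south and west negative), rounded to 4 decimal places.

69.5417, -75.8333

Field F=5, P=15: +5·20° lon, +15·10° lat → SW at lon -80°, lat 60°.
Square 2, 9: +2·2° lon, +9·1° lat → SW at lon -76°, lat 69°.
Subsquare b=1, m=12: +1·0.0833333° lon, +12·0.0416667° lat → SW at lon -75.9167°, lat 69.5°.
Cell spans 0.0833333° lon × 0.0416667° lat. NE corner is SW corner plus one full cell.
latitude 69.5417, longitude -75.8333.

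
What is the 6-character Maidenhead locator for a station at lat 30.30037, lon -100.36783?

Shift to the Maidenhead origin (180°W, 90°S): lon 79.6322, lat 120.3004.
Field: lon ⌊79.6322/20⌋ = 3 → D; lat ⌊120.3004/10⌋ = 12 → M.
Square: lon ⌊19.6322/2⌋ = 9; lat ⌊0.3004/1⌋ = 0.
Subsquare: lon ⌊1.6322/0.0833333⌋ = 19 → t; lat ⌊0.3004/0.0416667⌋ = 7 → h.

DM90th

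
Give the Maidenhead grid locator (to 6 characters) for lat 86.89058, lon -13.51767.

IR36fv

Shift to the Maidenhead origin (180°W, 90°S): lon 166.4823, lat 176.8906.
Field: lon ⌊166.4823/20⌋ = 8 → I; lat ⌊176.8906/10⌋ = 17 → R.
Square: lon ⌊6.4823/2⌋ = 3; lat ⌊6.8906/1⌋ = 6.
Subsquare: lon ⌊0.4823/0.0833333⌋ = 5 → f; lat ⌊0.8906/0.0416667⌋ = 21 → v.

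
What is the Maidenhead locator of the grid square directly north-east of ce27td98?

Longitude extended square 9; +1 → 10, wraps to 0, carry into subsquare.
Longitude subsquare t = 19; +1 → 20 = u.
Latitude extended square 8; +1 → 9.

CE27ud09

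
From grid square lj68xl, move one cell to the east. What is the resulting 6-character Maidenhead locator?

LJ78al

Longitude subsquare x = 23; +1 → 24, wraps to 0 = a, carry into square.
Longitude square 6; +1 → 7.
The latitude characters are unchanged.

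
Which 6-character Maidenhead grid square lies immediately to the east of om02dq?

OM02eq

Longitude subsquare d = 3; +1 → 4 = e.
The latitude characters are unchanged.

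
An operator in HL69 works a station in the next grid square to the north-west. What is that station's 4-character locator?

Longitude square 6; −1 → 5.
Latitude square 9; +1 → 10, wraps to 0, carry into field.
Latitude field L = 11; +1 → 12 = M.

HM50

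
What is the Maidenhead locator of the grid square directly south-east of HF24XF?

HF34ae

Longitude subsquare x = 23; +1 → 24, wraps to 0 = a, carry into square.
Longitude square 2; +1 → 3.
Latitude subsquare f = 5; −1 → 4 = e.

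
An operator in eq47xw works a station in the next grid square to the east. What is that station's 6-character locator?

EQ57aw

Longitude subsquare x = 23; +1 → 24, wraps to 0 = a, carry into square.
Longitude square 4; +1 → 5.
The latitude characters are unchanged.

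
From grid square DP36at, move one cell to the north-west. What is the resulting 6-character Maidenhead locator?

DP26xu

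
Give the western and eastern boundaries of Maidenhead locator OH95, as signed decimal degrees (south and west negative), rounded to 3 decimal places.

Field O=14, H=7: +14·20° lon, +7·10° lat → SW at lon 100°, lat -20°.
Square 9, 5: +9·2° lon, +5·1° lat → SW at lon 118°, lat -15°.
Cell spans 2° lon × 1° lat.
west 118.000, east 120.000.

118.000, 120.000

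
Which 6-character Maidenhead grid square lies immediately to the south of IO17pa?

IO16px

Latitude subsquare a = 0; −1 → -1, wraps to 23 = x, carry into square.
Latitude square 7; −1 → 6.
The longitude characters are unchanged.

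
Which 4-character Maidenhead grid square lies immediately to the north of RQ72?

RQ73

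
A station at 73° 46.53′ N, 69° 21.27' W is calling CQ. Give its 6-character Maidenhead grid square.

Add 180° to longitude and 90° to latitude: 110.6455, 163.7755.
Field: 110.6455/20 → 5 → F, 163.7755/10 → 16 → Q; chars FQ.
Square: 10.6455/2 → 5, 3.7755/1 → 3; chars 53.
Subsquare: 0.6455/0.0833333 → 7 → h, 0.7755/0.0416667 → 18 → s; chars hs.

FQ53hs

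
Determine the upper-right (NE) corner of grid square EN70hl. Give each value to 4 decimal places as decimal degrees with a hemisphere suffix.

40.5000° N, 85.3333° W

Field E=4, N=13: +4·20° lon, +13·10° lat → SW at lon -100°, lat 40°.
Square 7, 0: +7·2° lon, +0·1° lat → SW at lon -86°, lat 40°.
Subsquare h=7, l=11: +7·0.0833333° lon, +11·0.0416667° lat → SW at lon -85.4167°, lat 40.4583°.
Cell spans 0.0833333° lon × 0.0416667° lat. NE corner is SW corner plus one full cell.
latitude 40.5000° N, longitude 85.3333° W.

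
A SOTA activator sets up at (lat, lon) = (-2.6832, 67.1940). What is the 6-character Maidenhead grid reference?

MI37oh

Offset from 180°W / 90°S: lon 247.1940°, lat 87.3168°.
Field (20°×10°, letters A–R): 247.1940/20 → 12 → M, 87.3168/10 → 8 → I; chars MI.
Square (2°×1°, digits 0–9): 7.1940/2 → 3, 7.3168/1 → 7; chars 37.
Subsquare (5′×2.5′, letters a–x): 1.1940/0.0833333 → 14 → o, 0.3168/0.0416667 → 7 → h; chars oh.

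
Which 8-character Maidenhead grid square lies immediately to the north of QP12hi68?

QP12hi69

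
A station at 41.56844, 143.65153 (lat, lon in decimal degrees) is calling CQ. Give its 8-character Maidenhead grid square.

QN11tn86

Shift to the Maidenhead origin (180°W, 90°S): lon 323.65153, lat 131.56844.
Field: 323.65153/20 → 16 → Q, 131.56844/10 → 13 → N; chars QN.
Square: 3.65153/2 → 1, 1.56844/1 → 1; chars 11.
Subsquare: 1.65153/0.0833333 → 19 → t, 0.56844/0.0416667 → 13 → n; chars tn.
Extended square: 0.06820/0.00833333 → 8, 0.02677/0.00416667 → 6; chars 86.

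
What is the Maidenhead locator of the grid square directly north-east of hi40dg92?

HI40eg03

Longitude extended square 9; +1 → 10, wraps to 0, carry into subsquare.
Longitude subsquare d = 3; +1 → 4 = e.
Latitude extended square 2; +1 → 3.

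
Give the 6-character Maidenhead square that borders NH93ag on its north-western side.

NH83xh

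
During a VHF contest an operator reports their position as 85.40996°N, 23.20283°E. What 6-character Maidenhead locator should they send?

KR15oj

Shift to the Maidenhead origin (180°W, 90°S): lon 203.2028, lat 175.4100.
Field: lon ⌊203.2028/20⌋ = 10 → K; lat ⌊175.4100/10⌋ = 17 → R.
Square: lon ⌊3.2028/2⌋ = 1; lat ⌊5.4100/1⌋ = 5.
Subsquare: lon ⌊1.2028/0.0833333⌋ = 14 → o; lat ⌊0.4100/0.0416667⌋ = 9 → j.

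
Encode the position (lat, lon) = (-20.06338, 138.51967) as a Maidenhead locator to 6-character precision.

Add 180° to longitude and 90° to latitude: 318.5197, 69.9366.
Field: 318.5197/20 → 15 → P, 69.9366/10 → 6 → G; chars PG.
Square: 18.5197/2 → 9, 9.9366/1 → 9; chars 99.
Subsquare: 0.5197/0.0833333 → 6 → g, 0.9366/0.0416667 → 22 → w; chars gw.

PG99gw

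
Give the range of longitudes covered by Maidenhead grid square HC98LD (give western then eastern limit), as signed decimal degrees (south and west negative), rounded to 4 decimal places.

-21.0833, -21.0000

Field H=7, C=2: +7·20° lon, +2·10° lat → SW at lon -40°, lat -70°.
Square 9, 8: +9·2° lon, +8·1° lat → SW at lon -22°, lat -62°.
Subsquare l=11, d=3: +11·0.0833333° lon, +3·0.0416667° lat → SW at lon -21.0833°, lat -61.875°.
Cell spans 0.0833333° lon × 0.0416667° lat.
west -21.0833, east -21.0000.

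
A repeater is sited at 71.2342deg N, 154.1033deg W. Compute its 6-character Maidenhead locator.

BQ21wf

Shift to the Maidenhead origin (180°W, 90°S): lon 25.8967, lat 161.2342.
Field (20°×10°, letters A–R): 25.8967/20 → 1 → B, 161.2342/10 → 16 → Q; chars BQ.
Square (2°×1°, digits 0–9): 5.8967/2 → 2, 1.2342/1 → 1; chars 21.
Subsquare (5′×2.5′, letters a–x): 1.8967/0.0833333 → 22 → w, 0.2342/0.0416667 → 5 → f; chars wf.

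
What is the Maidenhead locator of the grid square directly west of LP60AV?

LP50xv

Longitude subsquare a = 0; −1 → -1, wraps to 23 = x, carry into square.
Longitude square 6; −1 → 5.
The latitude characters are unchanged.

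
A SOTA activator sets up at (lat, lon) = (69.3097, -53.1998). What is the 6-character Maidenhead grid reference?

Add 180° to longitude and 90° to latitude: 126.8002, 159.3097.
Field (20°×10°, letters A–R): 126.8002/20 → 6 → G, 159.3097/10 → 15 → P; chars GP.
Square (2°×1°, digits 0–9): 6.8002/2 → 3, 9.3097/1 → 9; chars 39.
Subsquare (5′×2.5′, letters a–x): 0.8002/0.0833333 → 9 → j, 0.3097/0.0416667 → 7 → h; chars jh.

GP39jh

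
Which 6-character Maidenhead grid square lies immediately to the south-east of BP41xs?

BP51ar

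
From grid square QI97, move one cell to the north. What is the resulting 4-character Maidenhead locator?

Latitude square 7; +1 → 8.
The longitude characters are unchanged.

QI98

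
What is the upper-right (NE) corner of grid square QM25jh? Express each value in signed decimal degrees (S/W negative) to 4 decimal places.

35.3333, 144.8333

Field Q=16, M=12: +16·20° lon, +12·10° lat → SW at lon 140°, lat 30°.
Square 2, 5: +2·2° lon, +5·1° lat → SW at lon 144°, lat 35°.
Subsquare j=9, h=7: +9·0.0833333° lon, +7·0.0416667° lat → SW at lon 144.75°, lat 35.2917°.
Cell spans 0.0833333° lon × 0.0416667° lat. NE corner is SW corner plus one full cell.
latitude 35.3333, longitude 144.8333.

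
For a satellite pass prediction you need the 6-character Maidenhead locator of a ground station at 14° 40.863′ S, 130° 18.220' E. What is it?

Add 180° to longitude and 90° to latitude: 310.3037, 75.3190.
Field: 310.3037/20 → 15 → P, 75.3190/10 → 7 → H; chars PH.
Square: 10.3037/2 → 5, 5.3190/1 → 5; chars 55.
Subsquare: 0.3037/0.0833333 → 3 → d, 0.3190/0.0416667 → 7 → h; chars dh.

PH55dh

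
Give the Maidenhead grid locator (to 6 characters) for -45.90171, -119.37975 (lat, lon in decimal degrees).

DE04hc

Offset from 180°W / 90°S: lon 60.6202°, lat 44.0983°.
Field: lon ⌊60.6202/20⌋ = 3 → D; lat ⌊44.0983/10⌋ = 4 → E.
Square: lon ⌊0.6202/2⌋ = 0; lat ⌊4.0983/1⌋ = 4.
Subsquare: lon ⌊0.6202/0.0833333⌋ = 7 → h; lat ⌊0.0983/0.0416667⌋ = 2 → c.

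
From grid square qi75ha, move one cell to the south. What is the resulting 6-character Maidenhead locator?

Latitude subsquare a = 0; −1 → -1, wraps to 23 = x, carry into square.
Latitude square 5; −1 → 4.
The longitude characters are unchanged.

QI74hx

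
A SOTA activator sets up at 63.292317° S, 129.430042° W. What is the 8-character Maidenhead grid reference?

Shift to the Maidenhead origin (180°W, 90°S): lon 50.56996, lat 26.70768.
Field: 50.56996/20 → 2 → C, 26.70768/10 → 2 → C; chars CC.
Square: 10.56996/2 → 5, 6.70768/1 → 6; chars 56.
Subsquare: 0.56996/0.0833333 → 6 → g, 0.70768/0.0416667 → 16 → q; chars gq.
Extended square: 0.06996/0.00833333 → 8, 0.04102/0.00416667 → 9; chars 89.

CC56gq89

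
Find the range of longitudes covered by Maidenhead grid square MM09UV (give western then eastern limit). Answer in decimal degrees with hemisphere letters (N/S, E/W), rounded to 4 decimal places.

Field M=12, M=12: +12·20° lon, +12·10° lat → SW at lon 60°, lat 30°.
Square 0, 9: +0·2° lon, +9·1° lat → SW at lon 60°, lat 39°.
Subsquare u=20, v=21: +20·0.0833333° lon, +21·0.0416667° lat → SW at lon 61.6667°, lat 39.875°.
Cell spans 0.0833333° lon × 0.0416667° lat.
west 61.6667° E, east 61.7500° E.

61.6667° E, 61.7500° E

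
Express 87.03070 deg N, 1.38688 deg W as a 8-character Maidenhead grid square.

IR97ha37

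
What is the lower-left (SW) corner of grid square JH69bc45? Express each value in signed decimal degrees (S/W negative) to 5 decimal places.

-10.89583, 12.11667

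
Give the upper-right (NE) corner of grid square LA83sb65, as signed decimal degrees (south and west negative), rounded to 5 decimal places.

-86.93333, 57.55833

Field L=11, A=0: +11·20° lon, +0·10° lat → SW at lon 40°, lat -90°.
Square 8, 3: +8·2° lon, +3·1° lat → SW at lon 56°, lat -87°.
Subsquare s=18, b=1: +18·0.0833333° lon, +1·0.0416667° lat → SW at lon 57.5°, lat -86.9583°.
Extended square 6, 5: +6·0.00833333° lon, +5·0.00416667° lat → SW at lon 57.55°, lat -86.9375°.
Cell spans 0.00833333° lon × 0.00416667° lat. NE corner is SW corner plus one full cell.
latitude -86.93333, longitude 57.55833.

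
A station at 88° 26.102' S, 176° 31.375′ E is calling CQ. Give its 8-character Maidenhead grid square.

Add 180° to longitude and 90° to latitude: 356.52292, 1.56497.
Field: 356.52292/20 → 17 → R, 1.56497/10 → 0 → A; chars RA.
Square: 16.52292/2 → 8, 1.56497/1 → 1; chars 81.
Subsquare: 0.52292/0.0833333 → 6 → g, 0.56497/0.0416667 → 13 → n; chars gn.
Extended square: 0.02292/0.00833333 → 2, 0.02330/0.00416667 → 5; chars 25.

RA81gn25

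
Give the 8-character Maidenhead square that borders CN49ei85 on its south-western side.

Longitude extended square 8; −1 → 7.
Latitude extended square 5; −1 → 4.

CN49ei74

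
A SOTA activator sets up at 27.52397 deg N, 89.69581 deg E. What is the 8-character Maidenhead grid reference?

Shift to the Maidenhead origin (180°W, 90°S): lon 269.69581, lat 117.52397.
Field: 269.69581/20 → 13 → N, 117.52397/10 → 11 → L; chars NL.
Square: 9.69581/2 → 4, 7.52397/1 → 7; chars 47.
Subsquare: 1.69581/0.0833333 → 20 → u, 0.52397/0.0416667 → 12 → m; chars um.
Extended square: 0.02914/0.00833333 → 3, 0.02397/0.00416667 → 5; chars 35.

NL47um35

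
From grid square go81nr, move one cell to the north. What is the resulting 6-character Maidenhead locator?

GO81ns

Latitude subsquare r = 17; +1 → 18 = s.
The longitude characters are unchanged.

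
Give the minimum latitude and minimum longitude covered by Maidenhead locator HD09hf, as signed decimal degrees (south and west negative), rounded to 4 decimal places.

-50.7917, -39.4167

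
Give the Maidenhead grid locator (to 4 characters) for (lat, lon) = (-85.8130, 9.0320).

Shift to the Maidenhead origin (180°W, 90°S): lon 189.03, lat 4.19.
Field: 189.03/20 → 9 → J, 4.19/10 → 0 → A; chars JA.
Square: 9.03/2 → 4, 4.19/1 → 4; chars 44.

JA44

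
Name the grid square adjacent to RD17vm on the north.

Latitude subsquare m = 12; +1 → 13 = n.
The longitude characters are unchanged.

RD17vn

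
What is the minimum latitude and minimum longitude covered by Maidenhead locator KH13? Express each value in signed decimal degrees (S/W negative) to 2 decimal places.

-17.00, 22.00

Field K=10, H=7: +10·20° lon, +7·10° lat → SW at lon 20°, lat -20°.
Square 1, 3: +1·2° lon, +3·1° lat → SW at lon 22°, lat -17°.
latitude -17.00, longitude 22.00.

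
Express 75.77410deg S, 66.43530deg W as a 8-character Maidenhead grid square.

FB64sf74

Shift to the Maidenhead origin (180°W, 90°S): lon 113.56470, lat 14.22590.
Field: lon ⌊113.56470/20⌋ = 5 → F; lat ⌊14.22590/10⌋ = 1 → B.
Square: lon ⌊13.56470/2⌋ = 6; lat ⌊4.22590/1⌋ = 4.
Subsquare: lon ⌊1.56470/0.0833333⌋ = 18 → s; lat ⌊0.22590/0.0416667⌋ = 5 → f.
Extended square: lon ⌊0.06470/0.00833333⌋ = 7; lat ⌊0.01757/0.00416667⌋ = 4.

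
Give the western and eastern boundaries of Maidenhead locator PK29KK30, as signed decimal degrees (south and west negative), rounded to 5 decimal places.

Field P=15, K=10: +15·20° lon, +10·10° lat → SW at lon 120°, lat 10°.
Square 2, 9: +2·2° lon, +9·1° lat → SW at lon 124°, lat 19°.
Subsquare k=10, k=10: +10·0.0833333° lon, +10·0.0416667° lat → SW at lon 124.833°, lat 19.4167°.
Extended square 3, 0: +3·0.00833333° lon, +0·0.00416667° lat → SW at lon 124.858°, lat 19.4167°.
Cell spans 0.00833333° lon × 0.00416667° lat.
west 124.85833, east 124.86667.

124.85833, 124.86667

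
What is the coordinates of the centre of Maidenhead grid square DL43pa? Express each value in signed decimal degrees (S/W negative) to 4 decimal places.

Field D=3, L=11: +3·20° lon, +11·10° lat → SW at lon -120°, lat 20°.
Square 4, 3: +4·2° lon, +3·1° lat → SW at lon -112°, lat 23°.
Subsquare p=15, a=0: +15·0.0833333° lon, +0·0.0416667° lat → SW at lon -110.75°, lat 23°.
Cell spans 0.0833333° lon × 0.0416667° lat. Centre is SW corner plus half of each.
latitude 23.0208, longitude -110.7083.

23.0208, -110.7083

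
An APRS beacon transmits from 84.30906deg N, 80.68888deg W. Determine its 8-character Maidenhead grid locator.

ER94ph74

Shift to the Maidenhead origin (180°W, 90°S): lon 99.31112, lat 174.30906.
Field (20°×10°, letters A–R): lon ⌊99.31112/20⌋ = 4 → E; lat ⌊174.30906/10⌋ = 17 → R.
Square (2°×1°, digits 0–9): lon ⌊19.31112/2⌋ = 9; lat ⌊4.30906/1⌋ = 4.
Subsquare (5′×2.5′, letters a–x): lon ⌊1.31112/0.0833333⌋ = 15 → p; lat ⌊0.30906/0.0416667⌋ = 7 → h.
Extended square (30″×15″, digits 0–9): lon ⌊0.06112/0.00833333⌋ = 7; lat ⌊0.01739/0.00416667⌋ = 4.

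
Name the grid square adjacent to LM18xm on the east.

LM28am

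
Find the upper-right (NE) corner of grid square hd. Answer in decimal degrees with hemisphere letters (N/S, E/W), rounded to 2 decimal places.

Field H=7, D=3: +7·20° lon, +3·10° lat → SW at lon -40°, lat -60°.
Cell spans 20° lon × 10° lat. NE corner is SW corner plus one full cell.
latitude 50.00° S, longitude 20.00° W.

50.00° S, 20.00° W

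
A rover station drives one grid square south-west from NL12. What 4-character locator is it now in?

NL01

Longitude square 1; −1 → 0.
Latitude square 2; −1 → 1.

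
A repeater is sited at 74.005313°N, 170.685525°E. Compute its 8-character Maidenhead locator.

RQ54ia21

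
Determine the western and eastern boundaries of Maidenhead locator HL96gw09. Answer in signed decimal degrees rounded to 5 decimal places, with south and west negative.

-21.50000, -21.49167

Field H=7, L=11: +7·20° lon, +11·10° lat → SW at lon -40°, lat 20°.
Square 9, 6: +9·2° lon, +6·1° lat → SW at lon -22°, lat 26°.
Subsquare g=6, w=22: +6·0.0833333° lon, +22·0.0416667° lat → SW at lon -21.5°, lat 26.9167°.
Extended square 0, 9: +0·0.00833333° lon, +9·0.00416667° lat → SW at lon -21.5°, lat 26.9542°.
Cell spans 0.00833333° lon × 0.00416667° lat.
west -21.50000, east -21.49167.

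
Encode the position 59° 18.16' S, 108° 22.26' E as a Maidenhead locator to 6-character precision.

OD40eq

Add 180° to longitude and 90° to latitude: 288.3710, 30.6973.
Field: lon ⌊288.3710/20⌋ = 14 → O; lat ⌊30.6973/10⌋ = 3 → D.
Square: lon ⌊8.3710/2⌋ = 4; lat ⌊0.6973/1⌋ = 0.
Subsquare: lon ⌊0.3710/0.0833333⌋ = 4 → e; lat ⌊0.6973/0.0416667⌋ = 16 → q.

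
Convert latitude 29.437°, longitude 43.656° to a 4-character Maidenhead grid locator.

LL19

Offset from 180°W / 90°S: lon 223.66°, lat 119.44°.
Field: lon ⌊223.66/20⌋ = 11 → L; lat ⌊119.44/10⌋ = 11 → L.
Square: lon ⌊3.66/2⌋ = 1; lat ⌊9.44/1⌋ = 9.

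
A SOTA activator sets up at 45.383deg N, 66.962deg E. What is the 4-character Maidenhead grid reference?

Offset from 180°W / 90°S: lon 246.96°, lat 135.38°.
Field (20°×10°, letters A–R): 246.96/20 → 12 → M, 135.38/10 → 13 → N; chars MN.
Square (2°×1°, digits 0–9): 6.96/2 → 3, 5.38/1 → 5; chars 35.

MN35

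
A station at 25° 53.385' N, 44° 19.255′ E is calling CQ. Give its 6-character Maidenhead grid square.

Add 180° to longitude and 90° to latitude: 224.3209, 115.8897.
Field: lon ⌊224.3209/20⌋ = 11 → L; lat ⌊115.8897/10⌋ = 11 → L.
Square: lon ⌊4.3209/2⌋ = 2; lat ⌊5.8897/1⌋ = 5.
Subsquare: lon ⌊0.3209/0.0833333⌋ = 3 → d; lat ⌊0.8897/0.0416667⌋ = 21 → v.

LL25dv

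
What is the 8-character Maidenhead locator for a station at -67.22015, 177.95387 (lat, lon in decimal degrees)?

Shift to the Maidenhead origin (180°W, 90°S): lon 357.95387, lat 22.77985.
Field: lon ⌊357.95387/20⌋ = 17 → R; lat ⌊22.77985/10⌋ = 2 → C.
Square: lon ⌊17.95387/2⌋ = 8; lat ⌊2.77985/1⌋ = 2.
Subsquare: lon ⌊1.95387/0.0833333⌋ = 23 → x; lat ⌊0.77985/0.0416667⌋ = 18 → s.
Extended square: lon ⌊0.03720/0.00833333⌋ = 4; lat ⌊0.02985/0.00416667⌋ = 7.

RC82xs47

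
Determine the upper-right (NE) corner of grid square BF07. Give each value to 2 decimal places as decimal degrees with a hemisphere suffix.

32.00° S, 158.00° W

Field B=1, F=5: +1·20° lon, +5·10° lat → SW at lon -160°, lat -40°.
Square 0, 7: +0·2° lon, +7·1° lat → SW at lon -160°, lat -33°.
Cell spans 2° lon × 1° lat. NE corner is SW corner plus one full cell.
latitude 32.00° S, longitude 158.00° W.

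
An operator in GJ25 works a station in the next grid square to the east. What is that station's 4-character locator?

GJ35

Longitude square 2; +1 → 3.
The latitude characters are unchanged.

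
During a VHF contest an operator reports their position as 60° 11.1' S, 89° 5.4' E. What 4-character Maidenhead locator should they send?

Shift to the Maidenhead origin (180°W, 90°S): lon 269.09, lat 29.81.
Field: lon ⌊269.09/20⌋ = 13 → N; lat ⌊29.81/10⌋ = 2 → C.
Square: lon ⌊9.09/2⌋ = 4; lat ⌊9.81/1⌋ = 9.

NC49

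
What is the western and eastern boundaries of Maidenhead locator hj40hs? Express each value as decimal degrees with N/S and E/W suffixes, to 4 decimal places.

31.4167° W, 31.3333° W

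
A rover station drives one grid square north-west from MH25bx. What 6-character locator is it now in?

Longitude subsquare b = 1; −1 → 0 = a.
Latitude subsquare x = 23; +1 → 24, wraps to 0 = a, carry into square.
Latitude square 5; +1 → 6.

MH26aa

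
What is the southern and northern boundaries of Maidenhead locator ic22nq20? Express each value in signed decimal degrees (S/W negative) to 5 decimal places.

Field I=8, C=2: +8·20° lon, +2·10° lat → SW at lon -20°, lat -70°.
Square 2, 2: +2·2° lon, +2·1° lat → SW at lon -16°, lat -68°.
Subsquare n=13, q=16: +13·0.0833333° lon, +16·0.0416667° lat → SW at lon -14.9167°, lat -67.3333°.
Extended square 2, 0: +2·0.00833333° lon, +0·0.00416667° lat → SW at lon -14.9°, lat -67.3333°.
Cell spans 0.00833333° lon × 0.00416667° lat.
south -67.33333, north -67.32917.

-67.33333, -67.32917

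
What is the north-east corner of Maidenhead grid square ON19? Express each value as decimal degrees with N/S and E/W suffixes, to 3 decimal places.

50.000° N, 104.000° E

Field O=14, N=13: +14·20° lon, +13·10° lat → SW at lon 100°, lat 40°.
Square 1, 9: +1·2° lon, +9·1° lat → SW at lon 102°, lat 49°.
Cell spans 2° lon × 1° lat. NE corner is SW corner plus one full cell.
latitude 50.000° N, longitude 104.000° E.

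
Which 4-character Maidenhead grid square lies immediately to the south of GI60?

Latitude square 0; −1 → -1, wraps to 9, carry into field.
Latitude field I = 8; −1 → 7 = H.
The longitude characters are unchanged.

GH69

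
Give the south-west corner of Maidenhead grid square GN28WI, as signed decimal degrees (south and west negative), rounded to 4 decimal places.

Field G=6, N=13: +6·20° lon, +13·10° lat → SW at lon -60°, lat 40°.
Square 2, 8: +2·2° lon, +8·1° lat → SW at lon -56°, lat 48°.
Subsquare w=22, i=8: +22·0.0833333° lon, +8·0.0416667° lat → SW at lon -54.1667°, lat 48.3333°.
latitude 48.3333, longitude -54.1667.

48.3333, -54.1667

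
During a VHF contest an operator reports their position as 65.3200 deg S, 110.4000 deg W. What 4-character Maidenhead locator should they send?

Add 180° to longitude and 90° to latitude: 69.60, 24.68.
Field: 69.60/20 → 3 → D, 24.68/10 → 2 → C; chars DC.
Square: 9.60/2 → 4, 4.68/1 → 4; chars 44.

DC44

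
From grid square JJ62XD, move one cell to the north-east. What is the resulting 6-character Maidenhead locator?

Longitude subsquare x = 23; +1 → 24, wraps to 0 = a, carry into square.
Longitude square 6; +1 → 7.
Latitude subsquare d = 3; +1 → 4 = e.

JJ72ae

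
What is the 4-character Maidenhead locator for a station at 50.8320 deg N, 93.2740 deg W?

EO30

Offset from 180°W / 90°S: lon 86.73°, lat 140.83°.
Field (20°×10°, letters A–R): 86.73/20 → 4 → E, 140.83/10 → 14 → O; chars EO.
Square (2°×1°, digits 0–9): 6.73/2 → 3, 0.83/1 → 0; chars 30.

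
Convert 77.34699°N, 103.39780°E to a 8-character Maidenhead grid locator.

OQ17qi73

Shift to the Maidenhead origin (180°W, 90°S): lon 283.39780, lat 167.34699.
Field (20°×10°, letters A–R): lon ⌊283.39780/20⌋ = 14 → O; lat ⌊167.34699/10⌋ = 16 → Q.
Square (2°×1°, digits 0–9): lon ⌊3.39780/2⌋ = 1; lat ⌊7.34699/1⌋ = 7.
Subsquare (5′×2.5′, letters a–x): lon ⌊1.39780/0.0833333⌋ = 16 → q; lat ⌊0.34699/0.0416667⌋ = 8 → i.
Extended square (30″×15″, digits 0–9): lon ⌊0.06447/0.00833333⌋ = 7; lat ⌊0.01366/0.00416667⌋ = 3.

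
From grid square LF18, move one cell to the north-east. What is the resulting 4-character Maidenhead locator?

Longitude square 1; +1 → 2.
Latitude square 8; +1 → 9.

LF29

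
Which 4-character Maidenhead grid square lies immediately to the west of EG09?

DG99

Longitude square 0; −1 → -1, wraps to 9, carry into field.
Longitude field E = 4; −1 → 3 = D.
The latitude characters are unchanged.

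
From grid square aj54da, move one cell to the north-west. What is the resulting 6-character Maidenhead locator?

AJ54cb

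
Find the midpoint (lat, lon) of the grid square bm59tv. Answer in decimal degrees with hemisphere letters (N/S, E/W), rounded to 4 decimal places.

39.8958° N, 148.3750° W

Field B=1, M=12: +1·20° lon, +12·10° lat → SW at lon -160°, lat 30°.
Square 5, 9: +5·2° lon, +9·1° lat → SW at lon -150°, lat 39°.
Subsquare t=19, v=21: +19·0.0833333° lon, +21·0.0416667° lat → SW at lon -148.417°, lat 39.875°.
Cell spans 0.0833333° lon × 0.0416667° lat. Centre is SW corner plus half of each.
latitude 39.8958° N, longitude 148.3750° W.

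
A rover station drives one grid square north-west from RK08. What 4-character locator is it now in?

QK99

Longitude square 0; −1 → -1, wraps to 9, carry into field.
Longitude field R = 17; −1 → 16 = Q.
Latitude square 8; +1 → 9.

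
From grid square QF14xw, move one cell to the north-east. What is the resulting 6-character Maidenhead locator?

Longitude subsquare x = 23; +1 → 24, wraps to 0 = a, carry into square.
Longitude square 1; +1 → 2.
Latitude subsquare w = 22; +1 → 23 = x.

QF24ax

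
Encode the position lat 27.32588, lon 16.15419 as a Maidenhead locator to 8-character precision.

JL87bh88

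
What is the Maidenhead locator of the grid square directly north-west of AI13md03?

AI13ld94

Longitude extended square 0; −1 → -1, wraps to 9, carry into subsquare.
Longitude subsquare m = 12; −1 → 11 = l.
Latitude extended square 3; +1 → 4.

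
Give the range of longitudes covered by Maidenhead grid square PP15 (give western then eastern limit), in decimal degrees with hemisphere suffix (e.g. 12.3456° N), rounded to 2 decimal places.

Field P=15, P=15: +15·20° lon, +15·10° lat → SW at lon 120°, lat 60°.
Square 1, 5: +1·2° lon, +5·1° lat → SW at lon 122°, lat 65°.
Cell spans 2° lon × 1° lat.
west 122.00° E, east 124.00° E.

122.00° E, 124.00° E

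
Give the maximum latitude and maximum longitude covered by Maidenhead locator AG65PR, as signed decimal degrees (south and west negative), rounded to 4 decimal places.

-24.2500, -166.6667

Field A=0, G=6: +0·20° lon, +6·10° lat → SW at lon -180°, lat -30°.
Square 6, 5: +6·2° lon, +5·1° lat → SW at lon -168°, lat -25°.
Subsquare p=15, r=17: +15·0.0833333° lon, +17·0.0416667° lat → SW at lon -166.75°, lat -24.2917°.
Cell spans 0.0833333° lon × 0.0416667° lat. NE corner is SW corner plus one full cell.
latitude -24.2500, longitude -166.6667.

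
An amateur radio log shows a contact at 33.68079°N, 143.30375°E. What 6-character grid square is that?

Add 180° to longitude and 90° to latitude: 323.3038, 123.6808.
Field: 323.3038/20 → 16 → Q, 123.6808/10 → 12 → M; chars QM.
Square: 3.3038/2 → 1, 3.6808/1 → 3; chars 13.
Subsquare: 1.3038/0.0833333 → 15 → p, 0.6808/0.0416667 → 16 → q; chars pq.

QM13pq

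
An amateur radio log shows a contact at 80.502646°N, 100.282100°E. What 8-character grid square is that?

OR00dm30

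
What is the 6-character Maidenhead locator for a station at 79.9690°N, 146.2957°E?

Shift to the Maidenhead origin (180°W, 90°S): lon 326.2957, lat 169.9690.
Field (20°×10°, letters A–R): lon ⌊326.2957/20⌋ = 16 → Q; lat ⌊169.9690/10⌋ = 16 → Q.
Square (2°×1°, digits 0–9): lon ⌊6.2957/2⌋ = 3; lat ⌊9.9690/1⌋ = 9.
Subsquare (5′×2.5′, letters a–x): lon ⌊0.2957/0.0833333⌋ = 3 → d; lat ⌊0.9690/0.0416667⌋ = 23 → x.

QQ39dx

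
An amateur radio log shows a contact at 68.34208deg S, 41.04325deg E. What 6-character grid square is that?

Shift to the Maidenhead origin (180°W, 90°S): lon 221.0433, lat 21.6579.
Field: lon ⌊221.0433/20⌋ = 11 → L; lat ⌊21.6579/10⌋ = 2 → C.
Square: lon ⌊1.0433/2⌋ = 0; lat ⌊1.6579/1⌋ = 1.
Subsquare: lon ⌊1.0433/0.0833333⌋ = 12 → m; lat ⌊0.6579/0.0416667⌋ = 15 → p.

LC01mp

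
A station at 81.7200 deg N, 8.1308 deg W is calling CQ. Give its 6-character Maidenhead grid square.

IR51wr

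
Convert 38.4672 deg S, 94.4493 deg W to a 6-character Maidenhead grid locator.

EF21sm

Shift to the Maidenhead origin (180°W, 90°S): lon 85.5507, lat 51.5328.
Field: 85.5507/20 → 4 → E, 51.5328/10 → 5 → F; chars EF.
Square: 5.5507/2 → 2, 1.5328/1 → 1; chars 21.
Subsquare: 1.5507/0.0833333 → 18 → s, 0.5328/0.0416667 → 12 → m; chars sm.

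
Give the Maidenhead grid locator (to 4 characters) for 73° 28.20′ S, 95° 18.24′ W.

EB26

Add 180° to longitude and 90° to latitude: 84.70, 16.53.
Field: 84.70/20 → 4 → E, 16.53/10 → 1 → B; chars EB.
Square: 4.70/2 → 2, 6.53/1 → 6; chars 26.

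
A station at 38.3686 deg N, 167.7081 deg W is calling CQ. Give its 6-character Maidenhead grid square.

Add 180° to longitude and 90° to latitude: 12.2919, 128.3686.
Field: lon ⌊12.2919/20⌋ = 0 → A; lat ⌊128.3686/10⌋ = 12 → M.
Square: lon ⌊12.2919/2⌋ = 6; lat ⌊8.3686/1⌋ = 8.
Subsquare: lon ⌊0.2919/0.0833333⌋ = 3 → d; lat ⌊0.3686/0.0416667⌋ = 8 → i.

AM68di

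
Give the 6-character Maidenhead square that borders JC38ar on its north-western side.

Longitude subsquare a = 0; −1 → -1, wraps to 23 = x, carry into square.
Longitude square 3; −1 → 2.
Latitude subsquare r = 17; +1 → 18 = s.

JC28xs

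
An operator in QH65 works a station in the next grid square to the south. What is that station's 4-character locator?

QH64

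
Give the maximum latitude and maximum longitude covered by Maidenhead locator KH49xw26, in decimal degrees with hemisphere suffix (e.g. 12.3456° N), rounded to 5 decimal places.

10.05417° S, 29.94167° E

Field K=10, H=7: +10·20° lon, +7·10° lat → SW at lon 20°, lat -20°.
Square 4, 9: +4·2° lon, +9·1° lat → SW at lon 28°, lat -11°.
Subsquare x=23, w=22: +23·0.0833333° lon, +22·0.0416667° lat → SW at lon 29.9167°, lat -10.0833°.
Extended square 2, 6: +2·0.00833333° lon, +6·0.00416667° lat → SW at lon 29.9333°, lat -10.0583°.
Cell spans 0.00833333° lon × 0.00416667° lat. NE corner is SW corner plus one full cell.
latitude 10.05417° S, longitude 29.94167° E.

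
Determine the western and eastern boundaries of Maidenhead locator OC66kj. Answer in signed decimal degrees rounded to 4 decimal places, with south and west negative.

Field O=14, C=2: +14·20° lon, +2·10° lat → SW at lon 100°, lat -70°.
Square 6, 6: +6·2° lon, +6·1° lat → SW at lon 112°, lat -64°.
Subsquare k=10, j=9: +10·0.0833333° lon, +9·0.0416667° lat → SW at lon 112.833°, lat -63.625°.
Cell spans 0.0833333° lon × 0.0416667° lat.
west 112.8333, east 112.9167.

112.8333, 112.9167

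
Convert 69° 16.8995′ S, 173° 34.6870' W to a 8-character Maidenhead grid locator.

AC30fr02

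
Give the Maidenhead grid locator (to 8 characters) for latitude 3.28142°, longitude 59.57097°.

Offset from 180°W / 90°S: lon 239.57097°, lat 93.28142°.
Field: lon ⌊239.57097/20⌋ = 11 → L; lat ⌊93.28142/10⌋ = 9 → J.
Square: lon ⌊19.57097/2⌋ = 9; lat ⌊3.28142/1⌋ = 3.
Subsquare: lon ⌊1.57097/0.0833333⌋ = 18 → s; lat ⌊0.28142/0.0416667⌋ = 6 → g.
Extended square: lon ⌊0.07097/0.00833333⌋ = 8; lat ⌊0.03142/0.00416667⌋ = 7.

LJ93sg87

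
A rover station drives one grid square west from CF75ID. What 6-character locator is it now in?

CF75hd

Longitude subsquare i = 8; −1 → 7 = h.
The latitude characters are unchanged.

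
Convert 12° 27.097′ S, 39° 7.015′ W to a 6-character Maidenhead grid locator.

HH07kn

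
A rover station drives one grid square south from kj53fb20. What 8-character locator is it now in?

KJ53fa29

Latitude extended square 0; −1 → -1, wraps to 9, carry into subsquare.
Latitude subsquare b = 1; −1 → 0 = a.
The longitude characters are unchanged.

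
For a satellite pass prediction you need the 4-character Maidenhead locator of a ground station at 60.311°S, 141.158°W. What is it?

Add 180° to longitude and 90° to latitude: 38.84, 29.69.
Field (20°×10°, letters A–R): lon ⌊38.84/20⌋ = 1 → B; lat ⌊29.69/10⌋ = 2 → C.
Square (2°×1°, digits 0–9): lon ⌊18.84/2⌋ = 9; lat ⌊9.69/1⌋ = 9.

BC99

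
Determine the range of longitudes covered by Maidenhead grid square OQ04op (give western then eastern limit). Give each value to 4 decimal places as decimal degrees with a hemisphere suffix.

Field O=14, Q=16: +14·20° lon, +16·10° lat → SW at lon 100°, lat 70°.
Square 0, 4: +0·2° lon, +4·1° lat → SW at lon 100°, lat 74°.
Subsquare o=14, p=15: +14·0.0833333° lon, +15·0.0416667° lat → SW at lon 101.167°, lat 74.625°.
Cell spans 0.0833333° lon × 0.0416667° lat.
west 101.1667° E, east 101.2500° E.

101.1667° E, 101.2500° E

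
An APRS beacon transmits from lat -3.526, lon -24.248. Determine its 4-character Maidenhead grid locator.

HI76

Shift to the Maidenhead origin (180°W, 90°S): lon 155.75, lat 86.47.
Field: lon ⌊155.75/20⌋ = 7 → H; lat ⌊86.47/10⌋ = 8 → I.
Square: lon ⌊15.75/2⌋ = 7; lat ⌊6.47/1⌋ = 6.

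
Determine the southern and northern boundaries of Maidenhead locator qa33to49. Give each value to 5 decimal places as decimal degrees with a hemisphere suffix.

86.37917° S, 86.37500° S

Field Q=16, A=0: +16·20° lon, +0·10° lat → SW at lon 140°, lat -90°.
Square 3, 3: +3·2° lon, +3·1° lat → SW at lon 146°, lat -87°.
Subsquare t=19, o=14: +19·0.0833333° lon, +14·0.0416667° lat → SW at lon 147.583°, lat -86.4167°.
Extended square 4, 9: +4·0.00833333° lon, +9·0.00416667° lat → SW at lon 147.617°, lat -86.3792°.
Cell spans 0.00833333° lon × 0.00416667° lat.
south 86.37917° S, north 86.37500° S.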